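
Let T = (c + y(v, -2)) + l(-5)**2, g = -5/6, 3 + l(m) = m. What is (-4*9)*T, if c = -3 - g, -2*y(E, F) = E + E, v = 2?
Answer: -2154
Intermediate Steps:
l(m) = -3 + m
g = -5/6 (g = -5*1/6 = -5/6 ≈ -0.83333)
y(E, F) = -E (y(E, F) = -(E + E)/2 = -E)
c = -13/6 (c = -3 - 1*(-5/6) = -3 + 5/6 = -13/6 ≈ -2.1667)
T = 359/6 (T = (-13/6 - 1*2) + (-3 - 5)**2 = (-13/6 - 2) + (-8)**2 = -25/6 + 64 = 359/6 ≈ 59.833)
(-4*9)*T = -4*9*(359/6) = -36*359/6 = -2154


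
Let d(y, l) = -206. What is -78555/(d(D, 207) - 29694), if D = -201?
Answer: 15711/5980 ≈ 2.6273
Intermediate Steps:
-78555/(d(D, 207) - 29694) = -78555/(-206 - 29694) = -78555/(-29900) = -78555*(-1/29900) = 15711/5980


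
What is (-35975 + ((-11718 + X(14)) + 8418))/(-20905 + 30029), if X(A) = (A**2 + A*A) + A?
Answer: -38869/9124 ≈ -4.2601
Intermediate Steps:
X(A) = A + 2*A**2 (X(A) = (A**2 + A**2) + A = 2*A**2 + A = A + 2*A**2)
(-35975 + ((-11718 + X(14)) + 8418))/(-20905 + 30029) = (-35975 + ((-11718 + 14*(1 + 2*14)) + 8418))/(-20905 + 30029) = (-35975 + ((-11718 + 14*(1 + 28)) + 8418))/9124 = (-35975 + ((-11718 + 14*29) + 8418))*(1/9124) = (-35975 + ((-11718 + 406) + 8418))*(1/9124) = (-35975 + (-11312 + 8418))*(1/9124) = (-35975 - 2894)*(1/9124) = -38869*1/9124 = -38869/9124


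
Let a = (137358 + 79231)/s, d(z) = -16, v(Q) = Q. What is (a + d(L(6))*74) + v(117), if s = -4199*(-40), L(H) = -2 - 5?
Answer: -178996731/167960 ≈ -1065.7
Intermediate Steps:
L(H) = -7
s = 167960
a = 216589/167960 (a = (137358 + 79231)/167960 = 216589*(1/167960) = 216589/167960 ≈ 1.2895)
(a + d(L(6))*74) + v(117) = (216589/167960 - 16*74) + 117 = (216589/167960 - 1184) + 117 = -198648051/167960 + 117 = -178996731/167960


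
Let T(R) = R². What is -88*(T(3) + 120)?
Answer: -11352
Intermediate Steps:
-88*(T(3) + 120) = -88*(3² + 120) = -88*(9 + 120) = -88*129 = -11352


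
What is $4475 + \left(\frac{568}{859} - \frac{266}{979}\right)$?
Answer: $\frac{3763628053}{840961} \approx 4475.4$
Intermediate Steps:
$4475 + \left(\frac{568}{859} - \frac{266}{979}\right) = 4475 + \frac{327578}{840961} = \frac{3763628053}{840961}$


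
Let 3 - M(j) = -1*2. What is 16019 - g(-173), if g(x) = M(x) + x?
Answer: 16187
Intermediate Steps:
M(j) = 5 (M(j) = 3 - (-1)*2 = 3 - 1*(-2) = 3 + 2 = 5)
g(x) = 5 + x
16019 - g(-173) = 16019 - (5 - 173) = 16019 - 1*(-168) = 16019 + 168 = 16187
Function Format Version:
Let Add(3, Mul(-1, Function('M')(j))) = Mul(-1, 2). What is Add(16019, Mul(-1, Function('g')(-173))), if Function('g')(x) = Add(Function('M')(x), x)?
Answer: 16187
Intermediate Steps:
Function('M')(j) = 5 (Function('M')(j) = Add(3, Mul(-1, Mul(-1, 2))) = Add(3, Mul(-1, -2)) = Add(3, 2) = 5)
Function('g')(x) = Add(5, x)
Add(16019, Mul(-1, Function('g')(-173))) = Add(16019, Mul(-1, Add(5, -173))) = Add(16019, Mul(-1, -168)) = Add(16019, 168) = 16187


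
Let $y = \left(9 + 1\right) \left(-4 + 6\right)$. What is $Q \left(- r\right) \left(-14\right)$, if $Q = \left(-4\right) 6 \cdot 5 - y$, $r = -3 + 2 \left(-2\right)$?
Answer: $13720$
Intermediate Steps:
$r = -7$ ($r = -3 - 4 = -7$)
$y = 20$ ($y = 10 \cdot 2 = 20$)
$Q = -140$ ($Q = \left(-4\right) 6 \cdot 5 - 20 = \left(-24\right) 5 - 20 = -120 - 20 = -140$)
$Q \left(- r\right) \left(-14\right) = - 140 \left(\left(-1\right) \left(-7\right)\right) \left(-14\right) = \left(-140\right) 7 \left(-14\right) = \left(-980\right) \left(-14\right) = 13720$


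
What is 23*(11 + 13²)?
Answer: 4140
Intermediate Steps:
23*(11 + 13²) = 23*(11 + 169) = 23*180 = 4140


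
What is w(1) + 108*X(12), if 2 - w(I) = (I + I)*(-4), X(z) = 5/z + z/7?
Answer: 1681/7 ≈ 240.14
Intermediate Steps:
X(z) = 5/z + z/7 (X(z) = 5/z + z*(1/7) = 5/z + z/7)
w(I) = 2 + 8*I (w(I) = 2 - (I + I)*(-4) = 2 - 2*I*(-4) = 2 - (-8)*I = 2 + 8*I)
w(1) + 108*X(12) = (2 + 8*1) + 108*(5/12 + (1/7)*12) = (2 + 8) + 108*(5*(1/12) + 12/7) = 10 + 108*(5/12 + 12/7) = 10 + 108*(179/84) = 10 + 1611/7 = 1681/7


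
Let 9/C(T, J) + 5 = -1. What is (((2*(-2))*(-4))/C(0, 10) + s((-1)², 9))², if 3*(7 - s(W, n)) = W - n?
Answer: 1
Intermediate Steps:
C(T, J) = -3/2 (C(T, J) = 9/(-5 - 1) = 9/(-6) = 9*(-⅙) = -3/2)
s(W, n) = 7 - W/3 + n/3 (s(W, n) = 7 - (W - n)/3 = 7 + (-W/3 + n/3) = 7 - W/3 + n/3)
(((2*(-2))*(-4))/C(0, 10) + s((-1)², 9))² = (((2*(-2))*(-4))/(-3/2) + (7 - ⅓*(-1)² + (⅓)*9))² = (-4*(-4)*(-⅔) + (7 - ⅓*1 + 3))² = (16*(-⅔) + (7 - ⅓ + 3))² = (-32/3 + 29/3)² = (-1)² = 1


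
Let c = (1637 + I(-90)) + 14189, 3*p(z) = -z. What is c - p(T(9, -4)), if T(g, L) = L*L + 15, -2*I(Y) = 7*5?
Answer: 94913/6 ≈ 15819.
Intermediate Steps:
I(Y) = -35/2 (I(Y) = -7*5/2 = -½*35 = -35/2)
T(g, L) = 15 + L² (T(g, L) = L² + 15 = 15 + L²)
p(z) = -z/3 (p(z) = (-z)/3 = -z/3)
c = 31617/2 (c = (1637 - 35/2) + 14189 = 3239/2 + 14189 = 31617/2 ≈ 15809.)
c - p(T(9, -4)) = 31617/2 - (-1)*(15 + (-4)²)/3 = 31617/2 - (-1)*(15 + 16)/3 = 31617/2 - (-1)*31/3 = 31617/2 - 1*(-31/3) = 31617/2 + 31/3 = 94913/6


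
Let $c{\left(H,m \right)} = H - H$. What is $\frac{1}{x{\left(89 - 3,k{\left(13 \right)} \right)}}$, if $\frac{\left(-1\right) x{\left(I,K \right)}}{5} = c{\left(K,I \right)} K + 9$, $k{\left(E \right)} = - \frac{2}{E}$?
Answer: $- \frac{1}{45} \approx -0.022222$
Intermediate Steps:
$c{\left(H,m \right)} = 0$
$x{\left(I,K \right)} = -45$ ($x{\left(I,K \right)} = - 5 \left(0 K + 9\right) = - 5 \left(0 + 9\right) = \left(-5\right) 9 = -45$)
$\frac{1}{x{\left(89 - 3,k{\left(13 \right)} \right)}} = \frac{1}{-45} = - \frac{1}{45}$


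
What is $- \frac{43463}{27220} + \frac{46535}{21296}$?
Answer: $\frac{85273663}{144919280} \approx 0.58842$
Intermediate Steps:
$- \frac{43463}{27220} + \frac{46535}{21296} = \frac{85273663}{144919280}$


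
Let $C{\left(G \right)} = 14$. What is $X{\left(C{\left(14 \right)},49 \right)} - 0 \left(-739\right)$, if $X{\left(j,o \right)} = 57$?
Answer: $57$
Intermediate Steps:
$X{\left(C{\left(14 \right)},49 \right)} - 0 \left(-739\right) = 57 - 0 \left(-739\right) = 57 - 0 = 57 + 0 = 57$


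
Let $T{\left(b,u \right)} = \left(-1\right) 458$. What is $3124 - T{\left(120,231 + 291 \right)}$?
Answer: $3582$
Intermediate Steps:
$T{\left(b,u \right)} = -458$
$3124 - T{\left(120,231 + 291 \right)} = 3124 - -458 = 3124 + 458 = 3582$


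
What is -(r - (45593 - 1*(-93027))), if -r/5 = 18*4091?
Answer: 506810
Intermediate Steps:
r = -368190 (r = -90*4091 = -5*73638 = -368190)
-(r - (45593 - 1*(-93027))) = -(-368190 - (45593 - 1*(-93027))) = -(-368190 - (45593 + 93027)) = -(-368190 - 1*138620) = -(-368190 - 138620) = -1*(-506810) = 506810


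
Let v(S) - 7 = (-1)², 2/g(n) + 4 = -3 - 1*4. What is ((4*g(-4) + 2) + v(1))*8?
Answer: 816/11 ≈ 74.182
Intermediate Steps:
g(n) = -2/11 (g(n) = 2/(-4 + (-3 - 1*4)) = 2/(-4 + (-3 - 4)) = 2/(-4 - 7) = 2/(-11) = 2*(-1/11) = -2/11)
v(S) = 8 (v(S) = 7 + (-1)² = 7 + 1 = 8)
((4*g(-4) + 2) + v(1))*8 = ((4*(-2/11) + 2) + 8)*8 = ((-8/11 + 2) + 8)*8 = (14/11 + 8)*8 = (102/11)*8 = 816/11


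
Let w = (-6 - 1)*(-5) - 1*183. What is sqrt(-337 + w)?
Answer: I*sqrt(485) ≈ 22.023*I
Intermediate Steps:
w = -148 (w = -7*(-5) - 183 = 35 - 183 = -148)
sqrt(-337 + w) = sqrt(-337 - 148) = sqrt(-485) = I*sqrt(485)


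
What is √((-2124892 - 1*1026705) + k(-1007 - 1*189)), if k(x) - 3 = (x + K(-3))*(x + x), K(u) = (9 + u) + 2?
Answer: I*√309898 ≈ 556.68*I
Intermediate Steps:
K(u) = 11 + u
k(x) = 3 + 2*x*(8 + x) (k(x) = 3 + (x + (11 - 3))*(x + x) = 3 + (x + 8)*(2*x) = 3 + (8 + x)*(2*x) = 3 + 2*x*(8 + x))
√((-2124892 - 1*1026705) + k(-1007 - 1*189)) = √((-2124892 - 1*1026705) + (3 + 2*(-1007 - 1*189)² + 16*(-1007 - 1*189))) = √((-2124892 - 1026705) + (3 + 2*(-1007 - 189)² + 16*(-1007 - 189))) = √(-3151597 + (3 + 2*(-1196)² + 16*(-1196))) = √(-3151597 + (3 + 2*1430416 - 19136)) = √(-3151597 + (3 + 2860832 - 19136)) = √(-3151597 + 2841699) = √(-309898) = I*√309898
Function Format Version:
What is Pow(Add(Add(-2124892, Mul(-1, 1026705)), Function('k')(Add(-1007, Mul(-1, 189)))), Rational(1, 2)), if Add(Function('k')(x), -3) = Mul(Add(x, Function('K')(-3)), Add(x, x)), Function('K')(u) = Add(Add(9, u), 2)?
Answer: Mul(I, Pow(309898, Rational(1, 2))) ≈ Mul(556.68, I)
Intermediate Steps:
Function('K')(u) = Add(11, u)
Function('k')(x) = Add(3, Mul(2, x, Add(8, x))) (Function('k')(x) = Add(3, Mul(Add(x, Add(11, -3)), Add(x, x))) = Add(3, Mul(Add(x, 8), Mul(2, x))) = Add(3, Mul(Add(8, x), Mul(2, x))) = Add(3, Mul(2, x, Add(8, x))))
Pow(Add(Add(-2124892, Mul(-1, 1026705)), Function('k')(Add(-1007, Mul(-1, 189)))), Rational(1, 2)) = Pow(Add(Add(-2124892, Mul(-1, 1026705)), Add(3, Mul(2, Pow(Add(-1007, Mul(-1, 189)), 2)), Mul(16, Add(-1007, Mul(-1, 189))))), Rational(1, 2)) = Pow(Add(Add(-2124892, -1026705), Add(3, Mul(2, Pow(Add(-1007, -189), 2)), Mul(16, Add(-1007, -189)))), Rational(1, 2)) = Pow(Add(-3151597, Add(3, Mul(2, Pow(-1196, 2)), Mul(16, -1196))), Rational(1, 2)) = Pow(Add(-3151597, Add(3, Mul(2, 1430416), -19136)), Rational(1, 2)) = Pow(Add(-3151597, Add(3, 2860832, -19136)), Rational(1, 2)) = Pow(Add(-3151597, 2841699), Rational(1, 2)) = Pow(-309898, Rational(1, 2)) = Mul(I, Pow(309898, Rational(1, 2)))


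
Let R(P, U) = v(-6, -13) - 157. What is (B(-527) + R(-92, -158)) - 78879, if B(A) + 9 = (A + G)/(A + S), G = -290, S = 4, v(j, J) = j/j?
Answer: -41339195/523 ≈ -79043.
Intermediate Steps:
v(j, J) = 1
B(A) = -9 + (-290 + A)/(4 + A) (B(A) = -9 + (A - 290)/(A + 4) = -9 + (-290 + A)/(4 + A))
R(P, U) = -156 (R(P, U) = 1 - 157 = -156)
(B(-527) + R(-92, -158)) - 78879 = (2*(-163 - 4*(-527))/(4 - 527) - 156) - 78879 = (2*(-163 + 2108)/(-523) - 156) - 78879 = (2*(-1/523)*1945 - 156) - 78879 = (-3890/523 - 156) - 78879 = -85478/523 - 78879 = -41339195/523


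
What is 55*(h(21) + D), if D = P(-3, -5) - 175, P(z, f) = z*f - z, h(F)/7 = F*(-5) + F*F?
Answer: 120725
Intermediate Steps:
h(F) = -35*F + 7*F² (h(F) = 7*(F*(-5) + F*F) = 7*(-5*F + F²) = 7*(F² - 5*F) = -35*F + 7*F²)
P(z, f) = -z + f*z (P(z, f) = f*z - z = -z + f*z)
D = -157 (D = -3*(-1 - 5) - 175 = -3*(-6) - 175 = 18 - 175 = -157)
55*(h(21) + D) = 55*(7*21*(-5 + 21) - 157) = 55*(7*21*16 - 157) = 55*(2352 - 157) = 55*2195 = 120725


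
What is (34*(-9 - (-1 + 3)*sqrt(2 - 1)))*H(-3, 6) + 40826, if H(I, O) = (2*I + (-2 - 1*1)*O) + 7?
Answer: 47184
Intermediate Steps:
H(I, O) = 7 - 3*O + 2*I (H(I, O) = (2*I + (-2 - 1)*O) + 7 = (2*I - 3*O) + 7 = (-3*O + 2*I) + 7 = 7 - 3*O + 2*I)
(34*(-9 - (-1 + 3)*sqrt(2 - 1)))*H(-3, 6) + 40826 = (34*(-9 - (-1 + 3)*sqrt(2 - 1)))*(7 - 3*6 + 2*(-3)) + 40826 = (34*(-9 - 2*sqrt(1)))*(7 - 18 - 6) + 40826 = (34*(-9 - 2))*(-17) + 40826 = (34*(-11))*(-17) + 40826 = -374*(-17) + 40826 = 6358 + 40826 = 47184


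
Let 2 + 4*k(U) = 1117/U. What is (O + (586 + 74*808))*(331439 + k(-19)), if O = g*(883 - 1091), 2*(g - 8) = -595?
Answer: 1518773438073/38 ≈ 3.9968e+10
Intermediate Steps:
g = -579/2 (g = 8 + (1/2)*(-595) = 8 - 595/2 = -579/2 ≈ -289.50)
k(U) = -1/2 + 1117/(4*U) (k(U) = -1/2 + (1117/U)/4 = -1/2 + 1117/(4*U))
O = 60216 (O = -579*(883 - 1091)/2 = -579/2*(-208) = 60216)
(O + (586 + 74*808))*(331439 + k(-19)) = (60216 + (586 + 74*808))*(331439 + (1/4)*(1117 - 2*(-19))/(-19)) = (60216 + (586 + 59792))*(331439 + (1/4)*(-1/19)*(1117 + 38)) = (60216 + 60378)*(331439 + (1/4)*(-1/19)*1155) = 120594*(331439 - 1155/76) = 120594*(25188209/76) = 1518773438073/38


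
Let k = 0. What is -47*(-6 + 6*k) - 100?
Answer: 182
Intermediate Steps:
-47*(-6 + 6*k) - 100 = -47*(-6 + 6*0) - 100 = -47*(-6 + 0) - 100 = -47*(-6) - 100 = 282 - 100 = 182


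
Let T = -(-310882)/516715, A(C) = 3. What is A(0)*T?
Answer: 932646/516715 ≈ 1.8050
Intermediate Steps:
T = 310882/516715 (T = -(-310882)/516715 = -1*(-310882/516715) = 310882/516715 ≈ 0.60165)
A(0)*T = 3*(310882/516715) = 932646/516715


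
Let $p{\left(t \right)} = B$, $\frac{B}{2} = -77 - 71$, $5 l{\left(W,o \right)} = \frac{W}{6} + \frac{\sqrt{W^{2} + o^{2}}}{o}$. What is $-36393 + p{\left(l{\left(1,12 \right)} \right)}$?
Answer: $-36689$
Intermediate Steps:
$l{\left(W,o \right)} = \frac{W}{30} + \frac{\sqrt{W^{2} + o^{2}}}{5 o}$ ($l{\left(W,o \right)} = \frac{\frac{W}{6} + \frac{\sqrt{W^{2} + o^{2}}}{o}}{5} = \frac{W}{30} + \frac{\sqrt{W^{2} + o^{2}}}{5 o}$)
$B = -296$ ($B = 2 \left(-77 - 71\right) = 2 \left(-148\right) = -296$)
$p{\left(t \right)} = -296$
$-36393 + p{\left(l{\left(1,12 \right)} \right)} = -36393 - 296 = -36689$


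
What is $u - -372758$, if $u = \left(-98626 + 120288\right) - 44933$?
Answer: $349487$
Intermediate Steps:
$u = -23271$ ($u = 21662 - 44933 = -23271$)
$u - -372758 = -23271 - -372758 = -23271 + 372758 = 349487$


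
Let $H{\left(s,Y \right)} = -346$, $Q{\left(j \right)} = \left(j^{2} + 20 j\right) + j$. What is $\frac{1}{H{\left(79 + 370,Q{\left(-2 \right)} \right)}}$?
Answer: $- \frac{1}{346} \approx -0.0028902$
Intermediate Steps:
$Q{\left(j \right)} = j^{2} + 21 j$
$\frac{1}{H{\left(79 + 370,Q{\left(-2 \right)} \right)}} = \frac{1}{-346} = - \frac{1}{346}$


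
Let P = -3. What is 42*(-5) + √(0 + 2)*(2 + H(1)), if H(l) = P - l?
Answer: -210 - 2*√2 ≈ -212.83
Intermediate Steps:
H(l) = -3 - l
42*(-5) + √(0 + 2)*(2 + H(1)) = 42*(-5) + √(0 + 2)*(2 + (-3 - 1*1)) = -210 + √2*(2 + (-3 - 1)) = -210 + √2*(2 - 4) = -210 + √2*(-2) = -210 - 2*√2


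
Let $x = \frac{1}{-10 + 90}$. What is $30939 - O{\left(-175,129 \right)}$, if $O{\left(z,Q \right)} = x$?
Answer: $\frac{2475119}{80} \approx 30939.0$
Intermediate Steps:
$x = \frac{1}{80} \approx 0.0125$
$O{\left(z,Q \right)} = \frac{1}{80}$
$30939 - O{\left(-175,129 \right)} = 30939 - \frac{1}{80} = \frac{2475119}{80}$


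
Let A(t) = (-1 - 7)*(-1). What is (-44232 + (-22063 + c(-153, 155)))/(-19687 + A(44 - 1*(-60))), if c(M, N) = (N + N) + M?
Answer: 66138/19679 ≈ 3.3608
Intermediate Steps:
c(M, N) = M + 2*N (c(M, N) = 2*N + M = M + 2*N)
A(t) = 8 (A(t) = -8*(-1) = 8)
(-44232 + (-22063 + c(-153, 155)))/(-19687 + A(44 - 1*(-60))) = (-44232 + (-22063 + (-153 + 2*155)))/(-19687 + 8) = (-44232 + (-22063 + (-153 + 310)))/(-19679) = (-44232 + (-22063 + 157))*(-1/19679) = (-44232 - 21906)*(-1/19679) = -66138*(-1/19679) = 66138/19679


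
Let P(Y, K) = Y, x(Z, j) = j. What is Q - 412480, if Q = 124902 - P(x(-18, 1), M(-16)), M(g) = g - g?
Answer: -287579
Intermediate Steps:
M(g) = 0
Q = 124901 (Q = 124902 - 1*1 = 124902 - 1 = 124901)
Q - 412480 = 124901 - 412480 = -287579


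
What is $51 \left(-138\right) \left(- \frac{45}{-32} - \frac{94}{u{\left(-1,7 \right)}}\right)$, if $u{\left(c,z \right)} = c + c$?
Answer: $- \frac{5450931}{16} \approx -3.4068 \cdot 10^{5}$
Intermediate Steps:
$u{\left(c,z \right)} = 2 c$
$51 \left(-138\right) \left(- \frac{45}{-32} - \frac{94}{u{\left(-1,7 \right)}}\right) = 51 \left(-138\right) \left(- \frac{45}{-32} - \frac{94}{2 \left(-1\right)}\right) = - 7038 \left(\left(-45\right) \left(- \frac{1}{32}\right) - \frac{94}{-2}\right) = - 7038 \left(\frac{45}{32} - -47\right) = - 7038 \left(\frac{45}{32} + 47\right) = \left(-7038\right) \frac{1549}{32} = - \frac{5450931}{16}$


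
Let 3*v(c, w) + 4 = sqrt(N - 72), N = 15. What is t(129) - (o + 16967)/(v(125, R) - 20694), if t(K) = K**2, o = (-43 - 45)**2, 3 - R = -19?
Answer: 64150190270811/3854671453 + 74133*I*sqrt(57)/3854671453 ≈ 16642.0 + 0.0001452*I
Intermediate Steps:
R = 22 (R = 3 - 1*(-19) = 3 + 19 = 22)
v(c, w) = -4/3 + I*sqrt(57)/3 (v(c, w) = -4/3 + sqrt(15 - 72)/3 = -4/3 + sqrt(-57)/3 = -4/3 + (I*sqrt(57))/3 = -4/3 + I*sqrt(57)/3)
o = 7744 (o = (-88)**2 = 7744)
t(129) - (o + 16967)/(v(125, R) - 20694) = 129**2 - (7744 + 16967)/((-4/3 + I*sqrt(57)/3) - 20694) = 16641 - 24711/(-62086/3 + I*sqrt(57)/3)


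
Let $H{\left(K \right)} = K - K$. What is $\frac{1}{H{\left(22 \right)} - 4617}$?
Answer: $- \frac{1}{4617} \approx -0.00021659$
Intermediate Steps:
$H{\left(K \right)} = 0$
$\frac{1}{H{\left(22 \right)} - 4617} = \frac{1}{0 - 4617} = \frac{1}{-4617} = - \frac{1}{4617}$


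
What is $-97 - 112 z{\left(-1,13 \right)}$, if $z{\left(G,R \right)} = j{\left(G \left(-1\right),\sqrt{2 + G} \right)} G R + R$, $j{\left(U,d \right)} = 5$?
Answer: $5727$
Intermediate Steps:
$z{\left(G,R \right)} = R + 5 G R$ ($z{\left(G,R \right)} = 5 G R + R = R + 5 G R$)
$-97 - 112 z{\left(-1,13 \right)} = -97 - 112 \cdot 13 \left(1 + 5 \left(-1\right)\right) = -97 - 112 \cdot 13 \left(1 - 5\right) = -97 - 112 \cdot 13 \left(-4\right) = -97 - -5824 = -97 + 5824 = 5727$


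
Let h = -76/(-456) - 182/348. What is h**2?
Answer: 961/7569 ≈ 0.12697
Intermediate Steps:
h = -31/87 (h = -76*(-1/456) - 182*1/348 = 1/6 - 91/174 = -31/87 ≈ -0.35632)
h**2 = (-31/87)**2 = 961/7569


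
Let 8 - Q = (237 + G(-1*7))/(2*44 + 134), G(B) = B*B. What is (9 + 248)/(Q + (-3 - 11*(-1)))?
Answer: 28527/1633 ≈ 17.469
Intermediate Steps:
G(B) = B²
Q = 745/111 (Q = 8 - (237 + (-1*7)²)/(2*44 + 134) = 8 - (237 + (-7)²)/(88 + 134) = 8 - (237 + 49)/222 = 8 - 286/222 = 8 - 1*143/111 = 8 - 143/111 = 745/111 ≈ 6.7117)
(9 + 248)/(Q + (-3 - 11*(-1))) = (9 + 248)/(745/111 + (-3 - 11*(-1))) = 257/(745/111 + (-3 + 11)) = 257/(745/111 + 8) = 257/(1633/111) = 257*(111/1633) = 28527/1633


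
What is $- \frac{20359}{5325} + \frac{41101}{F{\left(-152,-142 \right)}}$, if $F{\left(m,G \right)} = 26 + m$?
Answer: $- \frac{73809353}{223650} \approx -330.02$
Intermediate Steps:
$- \frac{20359}{5325} + \frac{41101}{F{\left(-152,-142 \right)}} = - \frac{20359}{5325} + \frac{41101}{26 - 152} = \left(-20359\right) \frac{1}{5325} + \frac{41101}{-126} = - \frac{20359}{5325} + 41101 \left(- \frac{1}{126}\right) = - \frac{20359}{5325} - \frac{41101}{126} = - \frac{73809353}{223650}$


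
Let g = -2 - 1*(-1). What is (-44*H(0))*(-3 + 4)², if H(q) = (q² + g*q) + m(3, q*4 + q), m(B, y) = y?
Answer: 0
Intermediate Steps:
g = -1 (g = -2 + 1 = -1)
H(q) = q² + 4*q (H(q) = (q² - q) + (q*4 + q) = (q² - q) + (4*q + q) = (q² - q) + 5*q = q² + 4*q)
(-44*H(0))*(-3 + 4)² = (-0*(4 + 0))*(-3 + 4)² = -0*4*1² = -44*0*1 = 0*1 = 0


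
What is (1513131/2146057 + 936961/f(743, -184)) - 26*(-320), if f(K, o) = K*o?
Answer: 2439215406391375/293391744584 ≈ 8313.8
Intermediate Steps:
(1513131/2146057 + 936961/f(743, -184)) - 26*(-320) = (1513131/2146057 + 936961/((743*(-184)))) - 26*(-320) = (1513131*(1/2146057) + 936961/(-136712)) - 1*(-8320) = (1513131/2146057 + 936961*(-1/136712)) + 8320 = (1513131/2146057 - 936961/136712) + 8320 = -1803908547505/293391744584 + 8320 = 2439215406391375/293391744584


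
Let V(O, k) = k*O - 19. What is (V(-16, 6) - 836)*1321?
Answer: -1256271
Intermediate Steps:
V(O, k) = -19 + O*k (V(O, k) = O*k - 19 = -19 + O*k)
(V(-16, 6) - 836)*1321 = ((-19 - 16*6) - 836)*1321 = ((-19 - 96) - 836)*1321 = (-115 - 836)*1321 = -951*1321 = -1256271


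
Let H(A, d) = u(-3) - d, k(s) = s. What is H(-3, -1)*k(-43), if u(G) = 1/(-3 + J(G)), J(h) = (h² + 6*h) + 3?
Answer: -344/9 ≈ -38.222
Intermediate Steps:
J(h) = 3 + h² + 6*h
u(G) = 1/(G² + 6*G) (u(G) = 1/(-3 + (3 + G² + 6*G)) = 1/(G² + 6*G))
H(A, d) = -⅑ - d (H(A, d) = 1/((-3)*(6 - 3)) - d = -⅓/3 - d = -⅓*⅓ - d = -⅑ - d)
H(-3, -1)*k(-43) = (-⅑ - 1*(-1))*(-43) = (-⅑ + 1)*(-43) = (8/9)*(-43) = -344/9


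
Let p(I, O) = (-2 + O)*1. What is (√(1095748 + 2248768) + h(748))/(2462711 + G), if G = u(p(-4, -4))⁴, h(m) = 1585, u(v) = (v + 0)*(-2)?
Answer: 1585/2483447 + 2*√836129/2483447 ≈ 0.0013746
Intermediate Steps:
p(I, O) = -2 + O
u(v) = -2*v (u(v) = v*(-2) = -2*v)
G = 20736 (G = (-2*(-2 - 4))⁴ = (-2*(-6))⁴ = 12⁴ = 20736)
(√(1095748 + 2248768) + h(748))/(2462711 + G) = (√(1095748 + 2248768) + 1585)/(2462711 + 20736) = (√3344516 + 1585)/2483447 = (2*√836129 + 1585)*(1/2483447) = (1585 + 2*√836129)*(1/2483447) = 1585/2483447 + 2*√836129/2483447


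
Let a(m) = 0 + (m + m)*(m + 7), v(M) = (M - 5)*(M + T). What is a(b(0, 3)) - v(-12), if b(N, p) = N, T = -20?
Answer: -544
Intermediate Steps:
v(M) = (-20 + M)*(-5 + M) (v(M) = (M - 5)*(M - 20) = (-5 + M)*(-20 + M) = (-20 + M)*(-5 + M))
a(m) = 2*m*(7 + m) (a(m) = 0 + (2*m)*(7 + m) = 0 + 2*m*(7 + m) = 2*m*(7 + m))
a(b(0, 3)) - v(-12) = 2*0*(7 + 0) - (100 + (-12)² - 25*(-12)) = 2*0*7 - (100 + 144 + 300) = 0 - 1*544 = 0 - 544 = -544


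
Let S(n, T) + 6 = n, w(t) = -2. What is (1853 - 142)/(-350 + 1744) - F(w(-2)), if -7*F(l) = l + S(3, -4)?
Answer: 5007/9758 ≈ 0.51312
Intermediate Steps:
S(n, T) = -6 + n
F(l) = 3/7 - l/7 (F(l) = -(l + (-6 + 3))/7 = -(l - 3)/7 = -(-3 + l)/7 = 3/7 - l/7)
(1853 - 142)/(-350 + 1744) - F(w(-2)) = (1853 - 142)/(-350 + 1744) - (3/7 - 1/7*(-2)) = 1711/1394 - (3/7 + 2/7) = 1711*(1/1394) - 1*5/7 = 1711/1394 - 5/7 = 5007/9758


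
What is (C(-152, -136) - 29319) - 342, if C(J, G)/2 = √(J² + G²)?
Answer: -29661 + 80*√26 ≈ -29253.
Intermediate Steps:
C(J, G) = 2*√(G² + J²) (C(J, G) = 2*√(J² + G²) = 2*√(G² + J²))
(C(-152, -136) - 29319) - 342 = (2*√((-136)² + (-152)²) - 29319) - 342 = (2*√(18496 + 23104) - 29319) - 342 = (2*√41600 - 29319) - 342 = (2*(40*√26) - 29319) - 342 = (80*√26 - 29319) - 342 = (-29319 + 80*√26) - 342 = -29661 + 80*√26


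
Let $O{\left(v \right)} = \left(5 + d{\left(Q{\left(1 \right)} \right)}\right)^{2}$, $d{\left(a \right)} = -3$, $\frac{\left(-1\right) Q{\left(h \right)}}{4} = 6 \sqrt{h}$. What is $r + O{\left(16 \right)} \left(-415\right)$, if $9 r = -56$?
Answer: $- \frac{14996}{9} \approx -1666.2$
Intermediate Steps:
$Q{\left(h \right)} = - 24 \sqrt{h}$ ($Q{\left(h \right)} = - 4 \cdot 6 \sqrt{h} = - 24 \sqrt{h}$)
$O{\left(v \right)} = 4$ ($O{\left(v \right)} = \left(5 - 3\right)^{2} = 2^{2} = 4$)
$r = - \frac{56}{9}$ ($r = \frac{1}{9} \left(-56\right) = - \frac{56}{9} \approx -6.2222$)
$r + O{\left(16 \right)} \left(-415\right) = - \frac{56}{9} + 4 \left(-415\right) = - \frac{56}{9} - 1660 = - \frac{14996}{9}$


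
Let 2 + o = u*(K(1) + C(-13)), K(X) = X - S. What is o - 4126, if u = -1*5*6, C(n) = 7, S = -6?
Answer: -4548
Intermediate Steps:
u = -30 (u = -5*6 = -30)
K(X) = 6 + X (K(X) = X - 1*(-6) = X + 6 = 6 + X)
o = -422 (o = -2 - 30*((6 + 1) + 7) = -2 - 30*(7 + 7) = -2 - 30*14 = -2 - 420 = -422)
o - 4126 = -422 - 4126 = -4548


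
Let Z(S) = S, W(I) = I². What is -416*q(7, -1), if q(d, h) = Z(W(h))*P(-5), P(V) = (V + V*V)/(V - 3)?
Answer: 1040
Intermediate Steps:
P(V) = (V + V²)/(-3 + V)
q(d, h) = -5*h²/2 (q(d, h) = h²*(-5*(1 - 5)/(-3 - 5)) = h²*(-5*(-4)/(-8)) = h²*(-5*(-⅛)*(-4)) = h²*(-5/2) = -5*h²/2)
-416*q(7, -1) = -(-1040)*(-1)² = -(-1040) = -416*(-5/2) = 1040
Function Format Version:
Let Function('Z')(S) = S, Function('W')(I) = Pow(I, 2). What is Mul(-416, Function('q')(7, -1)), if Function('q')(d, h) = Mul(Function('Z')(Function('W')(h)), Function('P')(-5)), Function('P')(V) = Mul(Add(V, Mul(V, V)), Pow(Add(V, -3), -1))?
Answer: 1040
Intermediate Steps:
Function('P')(V) = Mul(Pow(Add(-3, V), -1), Add(V, Pow(V, 2))) (Function('P')(V) = Mul(Add(V, Pow(V, 2)), Pow(Add(-3, V), -1)) = Mul(Pow(Add(-3, V), -1), Add(V, Pow(V, 2))))
Function('q')(d, h) = Mul(Rational(-5, 2), Pow(h, 2)) (Function('q')(d, h) = Mul(Pow(h, 2), Mul(-5, Pow(Add(-3, -5), -1), Add(1, -5))) = Mul(Pow(h, 2), Mul(-5, Pow(-8, -1), -4)) = Mul(Pow(h, 2), Mul(-5, Rational(-1, 8), -4)) = Mul(Pow(h, 2), Rational(-5, 2)) = Mul(Rational(-5, 2), Pow(h, 2)))
Mul(-416, Function('q')(7, -1)) = Mul(-416, Mul(Rational(-5, 2), Pow(-1, 2))) = Mul(-416, Mul(Rational(-5, 2), 1)) = Mul(-416, Rational(-5, 2)) = 1040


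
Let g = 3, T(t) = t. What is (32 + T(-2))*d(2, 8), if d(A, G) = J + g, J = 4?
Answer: 210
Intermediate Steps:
d(A, G) = 7 (d(A, G) = 4 + 3 = 7)
(32 + T(-2))*d(2, 8) = (32 - 2)*7 = 30*7 = 210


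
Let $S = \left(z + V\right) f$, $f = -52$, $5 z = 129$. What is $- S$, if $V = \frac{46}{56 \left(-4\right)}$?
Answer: $\frac{186329}{140} \approx 1330.9$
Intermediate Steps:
$V = - \frac{23}{112}$ ($V = \frac{46}{-224} = 46 \left(- \frac{1}{224}\right) = - \frac{23}{112} \approx -0.20536$)
$z = \frac{129}{5}$ ($z = \frac{1}{5} \cdot 129 = \frac{129}{5} \approx 25.8$)
$S = - \frac{186329}{140}$ ($S = \left(\frac{129}{5} - \frac{23}{112}\right) \left(-52\right) = \frac{14333}{560} \left(-52\right) = - \frac{186329}{140} \approx -1330.9$)
$- S = \left(-1\right) \left(- \frac{186329}{140}\right) = \frac{186329}{140}$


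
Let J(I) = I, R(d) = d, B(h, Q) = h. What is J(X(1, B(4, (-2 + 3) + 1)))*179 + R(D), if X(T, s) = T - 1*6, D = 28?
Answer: -867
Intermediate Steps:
X(T, s) = -6 + T (X(T, s) = T - 6 = -6 + T)
J(X(1, B(4, (-2 + 3) + 1)))*179 + R(D) = (-6 + 1)*179 + 28 = -5*179 + 28 = -895 + 28 = -867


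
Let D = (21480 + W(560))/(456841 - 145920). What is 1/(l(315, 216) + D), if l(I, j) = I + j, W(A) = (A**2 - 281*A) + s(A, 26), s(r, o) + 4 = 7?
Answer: 23917/12713598 ≈ 0.0018812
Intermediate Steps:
s(r, o) = 3 (s(r, o) = -4 + 7 = 3)
W(A) = 3 + A**2 - 281*A (W(A) = (A**2 - 281*A) + 3 = 3 + A**2 - 281*A)
D = 13671/23917 (D = (21480 + (3 + 560**2 - 281*560))/(456841 - 145920) = (21480 + (3 + 313600 - 157360))/310921 = (21480 + 156243)*(1/310921) = 177723*(1/310921) = 13671/23917 ≈ 0.57160)
1/(l(315, 216) + D) = 1/((315 + 216) + 13671/23917) = 1/(531 + 13671/23917) = 1/(12713598/23917) = 23917/12713598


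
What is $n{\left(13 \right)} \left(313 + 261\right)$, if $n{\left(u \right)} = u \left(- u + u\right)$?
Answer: $0$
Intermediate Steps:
$n{\left(u \right)} = 0$ ($n{\left(u \right)} = u 0 = 0$)
$n{\left(13 \right)} \left(313 + 261\right) = 0 \left(313 + 261\right) = 0 \cdot 574 = 0$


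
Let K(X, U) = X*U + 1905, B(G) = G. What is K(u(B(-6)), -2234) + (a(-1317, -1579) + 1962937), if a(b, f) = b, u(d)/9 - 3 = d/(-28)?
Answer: 13292290/7 ≈ 1.8989e+6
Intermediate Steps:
u(d) = 27 - 9*d/28 (u(d) = 27 + 9*(d/(-28)) = 27 + 9*(d*(-1/28)) = 27 + 9*(-d/28) = 27 - 9*d/28)
K(X, U) = 1905 + U*X (K(X, U) = U*X + 1905 = 1905 + U*X)
K(u(B(-6)), -2234) + (a(-1317, -1579) + 1962937) = (1905 - 2234*(27 - 9/28*(-6))) + (-1317 + 1962937) = (1905 - 2234*(27 + 27/14)) + 1961620 = (1905 - 2234*405/14) + 1961620 = (1905 - 452385/7) + 1961620 = -439050/7 + 1961620 = 13292290/7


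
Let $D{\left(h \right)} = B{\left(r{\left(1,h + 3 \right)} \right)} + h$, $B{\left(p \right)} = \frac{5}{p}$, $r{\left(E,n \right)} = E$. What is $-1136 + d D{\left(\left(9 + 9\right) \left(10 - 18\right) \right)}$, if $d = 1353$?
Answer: $-189203$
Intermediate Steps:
$D{\left(h \right)} = 5 + h$ ($D{\left(h \right)} = \frac{5}{1} + h = 5 \cdot 1 + h = 5 + h$)
$-1136 + d D{\left(\left(9 + 9\right) \left(10 - 18\right) \right)} = -1136 + 1353 \left(5 + \left(9 + 9\right) \left(10 - 18\right)\right) = -1136 + 1353 \left(5 + 18 \left(-8\right)\right) = -1136 + 1353 \left(5 - 144\right) = -1136 + 1353 \left(-139\right) = -1136 - 188067 = -189203$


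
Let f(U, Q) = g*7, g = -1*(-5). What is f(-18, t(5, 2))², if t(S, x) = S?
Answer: 1225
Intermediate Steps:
g = 5
f(U, Q) = 35 (f(U, Q) = 5*7 = 35)
f(-18, t(5, 2))² = 35² = 1225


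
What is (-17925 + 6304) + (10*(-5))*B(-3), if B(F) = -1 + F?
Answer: -11421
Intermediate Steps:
(-17925 + 6304) + (10*(-5))*B(-3) = (-17925 + 6304) + (10*(-5))*(-1 - 3) = -11621 - 50*(-4) = -11621 + 200 = -11421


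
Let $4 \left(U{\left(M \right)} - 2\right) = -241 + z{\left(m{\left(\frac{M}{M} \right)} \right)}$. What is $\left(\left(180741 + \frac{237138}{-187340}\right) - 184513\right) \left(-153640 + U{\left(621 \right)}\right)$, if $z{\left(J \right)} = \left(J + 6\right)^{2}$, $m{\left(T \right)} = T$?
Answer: $\frac{27159528928987}{46835} \approx 5.799 \cdot 10^{8}$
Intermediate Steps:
$z{\left(J \right)} = \left(6 + J\right)^{2}$
$U{\left(M \right)} = -46$ ($U{\left(M \right)} = 2 + \frac{-241 + \left(6 + \frac{M}{M}\right)^{2}}{4} = 2 + \frac{-241 + \left(6 + 1\right)^{2}}{4} = 2 + \frac{-241 + 7^{2}}{4} = 2 + \frac{-241 + 49}{4} = 2 + \frac{1}{4} \left(-192\right) = 2 - 48 = -46$)
$\left(\left(180741 + \frac{237138}{-187340}\right) - 184513\right) \left(-153640 + U{\left(621 \right)}\right) = \left(\left(180741 + \frac{237138}{-187340}\right) - 184513\right) \left(-153640 - 46\right) = \left(\left(180741 + 237138 \left(- \frac{1}{187340}\right)\right) - 184513\right) \left(-153686\right) = \left(\left(180741 - \frac{118569}{93670}\right) - 184513\right) \left(-153686\right) = \left(\frac{16929890901}{93670} - 184513\right) \left(-153686\right) = \left(- \frac{353441809}{93670}\right) \left(-153686\right) = \frac{27159528928987}{46835}$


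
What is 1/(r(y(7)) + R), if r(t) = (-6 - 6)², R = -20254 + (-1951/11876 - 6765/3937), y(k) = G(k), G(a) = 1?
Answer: -46755812/940347401547 ≈ -4.9722e-5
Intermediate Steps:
y(k) = 1
R = -947080238475/46755812 (R = -20254 + (-1951*1/11876 - 6765*1/3937) = -20254 + (-1951/11876 - 6765/3937) = -20254 - 88022227/46755812 = -947080238475/46755812 ≈ -20256.)
r(t) = 144 (r(t) = (-12)² = 144)
1/(r(y(7)) + R) = 1/(144 - 947080238475/46755812) = 1/(-940347401547/46755812) = -46755812/940347401547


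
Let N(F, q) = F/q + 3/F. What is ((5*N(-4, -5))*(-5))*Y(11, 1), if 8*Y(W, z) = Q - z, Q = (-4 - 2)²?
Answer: -175/32 ≈ -5.4688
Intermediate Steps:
N(F, q) = 3/F + F/q
Q = 36 (Q = (-6)² = 36)
Y(W, z) = 9/2 - z/8 (Y(W, z) = (36 - z)/8 = 9/2 - z/8)
((5*N(-4, -5))*(-5))*Y(11, 1) = ((5*(3/(-4) - 4/(-5)))*(-5))*(9/2 - ⅛*1) = ((5*(3*(-¼) - 4*(-⅕)))*(-5))*(9/2 - ⅛) = ((5*(-¾ + ⅘))*(-5))*(35/8) = ((5*(1/20))*(-5))*(35/8) = ((¼)*(-5))*(35/8) = -5/4*35/8 = -175/32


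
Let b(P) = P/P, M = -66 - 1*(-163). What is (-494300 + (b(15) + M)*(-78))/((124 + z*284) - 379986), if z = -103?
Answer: 250972/204557 ≈ 1.2269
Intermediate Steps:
M = 97 (M = -66 + 163 = 97)
b(P) = 1
(-494300 + (b(15) + M)*(-78))/((124 + z*284) - 379986) = (-494300 + (1 + 97)*(-78))/((124 - 103*284) - 379986) = (-494300 + 98*(-78))/((124 - 29252) - 379986) = (-494300 - 7644)/(-29128 - 379986) = -501944/(-409114) = -501944*(-1/409114) = 250972/204557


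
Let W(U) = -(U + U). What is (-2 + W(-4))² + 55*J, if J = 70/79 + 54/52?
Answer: 291359/2054 ≈ 141.85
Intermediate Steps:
W(U) = -2*U
J = 3953/2054 (J = 70*(1/79) + 54*(1/52) = 70/79 + 27/26 = 3953/2054 ≈ 1.9245)
(-2 + W(-4))² + 55*J = (-2 - 2*(-4))² + 55*(3953/2054) = (-2 + 8)² + 217415/2054 = 6² + 217415/2054 = 36 + 217415/2054 = 291359/2054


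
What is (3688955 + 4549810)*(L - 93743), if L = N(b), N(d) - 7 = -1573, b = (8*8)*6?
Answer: -785228453385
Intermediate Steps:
b = 384 (b = 64*6 = 384)
N(d) = -1566 (N(d) = 7 - 1573 = -1566)
L = -1566
(3688955 + 4549810)*(L - 93743) = (3688955 + 4549810)*(-1566 - 93743) = 8238765*(-95309) = -785228453385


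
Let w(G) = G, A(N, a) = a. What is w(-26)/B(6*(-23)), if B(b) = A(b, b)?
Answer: 13/69 ≈ 0.18841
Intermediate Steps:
B(b) = b
w(-26)/B(6*(-23)) = -26/(6*(-23)) = -26/(-138) = -26*(-1/138) = 13/69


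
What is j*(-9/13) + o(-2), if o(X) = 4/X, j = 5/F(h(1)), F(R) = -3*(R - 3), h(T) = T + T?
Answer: -41/13 ≈ -3.1538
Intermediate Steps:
h(T) = 2*T
F(R) = 9 - 3*R (F(R) = -3*(-3 + R) = 9 - 3*R)
j = 5/3 (j = 5/(9 - 6) = 5/3 ≈ 1.6667)
j*(-9/13) + o(-2) = 5*(-9/13)/3 + 4/(-2) = 5*(-9*1/13)/3 + 4*(-½) = (5/3)*(-9/13) - 2 = -15/13 - 2 = -41/13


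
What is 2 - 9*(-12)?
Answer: 110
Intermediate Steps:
2 - 9*(-12) = 2 + 108 = 110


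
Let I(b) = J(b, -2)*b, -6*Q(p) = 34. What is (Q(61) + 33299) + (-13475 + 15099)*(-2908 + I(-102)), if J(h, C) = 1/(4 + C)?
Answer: -14316368/3 ≈ -4.7721e+6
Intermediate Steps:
Q(p) = -17/3 (Q(p) = -⅙*34 = -17/3)
I(b) = b/2 (I(b) = b/(4 - 2) = b/2)
(Q(61) + 33299) + (-13475 + 15099)*(-2908 + I(-102)) = (-17/3 + 33299) + (-13475 + 15099)*(-2908 + (½)*(-102)) = 99880/3 + 1624*(-2908 - 51) = 99880/3 + 1624*(-2959) = 99880/3 - 4805416 = -14316368/3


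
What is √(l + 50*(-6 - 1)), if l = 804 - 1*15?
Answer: √439 ≈ 20.952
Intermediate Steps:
l = 789 (l = 804 - 15 = 789)
√(l + 50*(-6 - 1)) = √(789 + 50*(-6 - 1)) = √(789 + 50*(-7)) = √(789 - 350) = √439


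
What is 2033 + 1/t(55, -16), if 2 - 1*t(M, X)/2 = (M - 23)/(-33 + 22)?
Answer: 219575/108 ≈ 2033.1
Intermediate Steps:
t(M, X) = -2/11 + 2*M/11 (t(M, X) = 4 - 2*(M - 23)/(-33 + 22) = 4 - 2*(-23 + M)/(-11) = 4 - 2*(-23 + M)*(-1)/11 = 4 - 2*(23/11 - M/11) = 4 + (-46/11 + 2*M/11) = -2/11 + 2*M/11)
2033 + 1/t(55, -16) = 2033 + 1/(-2/11 + (2/11)*55) = 2033 + 1/(-2/11 + 10) = 2033 + 1/(108/11) = 2033 + 11/108 = 219575/108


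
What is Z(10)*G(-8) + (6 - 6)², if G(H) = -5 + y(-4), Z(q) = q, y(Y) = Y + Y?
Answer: -130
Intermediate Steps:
y(Y) = 2*Y
G(H) = -13 (G(H) = -5 + 2*(-4) = -5 - 8 = -13)
Z(10)*G(-8) + (6 - 6)² = 10*(-13) + (6 - 6)² = -130 + 0² = -130 + 0 = -130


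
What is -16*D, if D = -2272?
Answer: 36352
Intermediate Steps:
-16*D = -16*(-2272) = 36352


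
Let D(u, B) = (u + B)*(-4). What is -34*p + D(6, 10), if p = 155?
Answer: -5334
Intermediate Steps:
D(u, B) = -4*B - 4*u (D(u, B) = (B + u)*(-4) = -4*B - 4*u)
-34*p + D(6, 10) = -34*155 + (-4*10 - 4*6) = -5270 + (-40 - 24) = -5270 - 64 = -5334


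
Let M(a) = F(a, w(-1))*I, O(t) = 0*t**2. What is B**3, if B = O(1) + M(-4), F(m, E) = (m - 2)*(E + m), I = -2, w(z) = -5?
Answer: -1259712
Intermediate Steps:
O(t) = 0
F(m, E) = (-2 + m)*(E + m)
M(a) = -20 - 2*a**2 + 14*a (M(a) = (a**2 - 2*(-5) - 2*a - 5*a)*(-2) = (a**2 + 10 - 2*a - 5*a)*(-2) = (10 + a**2 - 7*a)*(-2) = -20 - 2*a**2 + 14*a)
B = -108 (B = 0 + (-20 - 2*(-4)**2 + 14*(-4)) = 0 + (-20 - 2*16 - 56) = 0 + (-20 - 32 - 56) = 0 - 108 = -108)
B**3 = (-108)**3 = -1259712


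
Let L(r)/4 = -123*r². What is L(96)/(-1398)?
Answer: 755712/233 ≈ 3243.4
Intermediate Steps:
L(r) = -492*r² (L(r) = 4*(-123*r²) = -492*r²)
L(96)/(-1398) = -492*96²/(-1398) = -492*9216*(-1/1398) = -4534272*(-1/1398) = 755712/233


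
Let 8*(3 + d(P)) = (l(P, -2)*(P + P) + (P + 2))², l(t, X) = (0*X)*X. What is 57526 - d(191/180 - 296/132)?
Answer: 1804290905159/31363200 ≈ 57529.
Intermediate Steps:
l(t, X) = 0 (l(t, X) = 0*X = 0)
d(P) = -3 + (2 + P)²/8 (d(P) = -3 + (0*(P + P) + (P + 2))²/8 = -3 + (0*(2*P) + (2 + P))²/8 = -3 + (0 + (2 + P))²/8 = -3 + (2 + P)²/8)
57526 - d(191/180 - 296/132) = 57526 - (-3 + (2 + (191/180 - 296/132))²/8) = 57526 - (-3 + (2 + (191*(1/180) - 296*1/132))²/8) = 57526 - (-3 + (2 + (191/180 - 74/33))²/8) = 57526 - (-3 + (2 - 2339/1980)²/8) = 57526 - (-3 + (1621/1980)²/8) = 57526 - (-3 + (⅛)*(2627641/3920400)) = 57526 - (-3 + 2627641/31363200) = 57526 - 1*(-91461959/31363200) = 57526 + 91461959/31363200 = 1804290905159/31363200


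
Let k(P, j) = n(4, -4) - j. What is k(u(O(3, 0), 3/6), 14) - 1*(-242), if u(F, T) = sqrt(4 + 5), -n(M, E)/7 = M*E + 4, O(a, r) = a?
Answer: 312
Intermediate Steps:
n(M, E) = -28 - 7*E*M (n(M, E) = -7*(M*E + 4) = -7*(E*M + 4) = -7*(4 + E*M) = -28 - 7*E*M)
u(F, T) = 3 (u(F, T) = sqrt(9) = 3)
k(P, j) = 84 - j (k(P, j) = (-28 - 7*(-4)*4) - j = (-28 + 112) - j = 84 - j)
k(u(O(3, 0), 3/6), 14) - 1*(-242) = (84 - 1*14) - 1*(-242) = (84 - 14) + 242 = 70 + 242 = 312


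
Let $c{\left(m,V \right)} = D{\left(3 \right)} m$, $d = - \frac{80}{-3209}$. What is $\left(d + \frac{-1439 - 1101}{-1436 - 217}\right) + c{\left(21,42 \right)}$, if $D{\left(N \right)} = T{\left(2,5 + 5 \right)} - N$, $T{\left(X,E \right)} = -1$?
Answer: $- \frac{437292968}{5304477} \approx -82.438$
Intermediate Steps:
$d = \frac{80}{3209}$ ($d = \left(-80\right) \left(- \frac{1}{3209}\right) = \frac{80}{3209} \approx 0.02493$)
$D{\left(N \right)} = -1 - N$
$c{\left(m,V \right)} = - 4 m$ ($c{\left(m,V \right)} = \left(-1 - 3\right) m = - 4 m$)
$\left(d + \frac{-1439 - 1101}{-1436 - 217}\right) + c{\left(21,42 \right)} = \left(\frac{80}{3209} + \frac{-1439 - 1101}{-1436 - 217}\right) - 84 = \left(\frac{80}{3209} - \frac{2540}{-1653}\right) - 84 = \left(\frac{80}{3209} - - \frac{2540}{1653}\right) - 84 = \left(\frac{80}{3209} + \frac{2540}{1653}\right) - 84 = \frac{8283100}{5304477} - 84 = - \frac{437292968}{5304477}$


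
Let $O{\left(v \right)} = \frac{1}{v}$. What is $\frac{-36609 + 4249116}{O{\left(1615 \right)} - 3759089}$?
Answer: $- \frac{523322985}{466994518} \approx -1.1206$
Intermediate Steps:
$\frac{-36609 + 4249116}{O{\left(1615 \right)} - 3759089} = \frac{-36609 + 4249116}{\frac{1}{1615} - 3759089} = \frac{4212507}{\frac{1}{1615} - 3759089} = \frac{4212507}{- \frac{6070928734}{1615}} = 4212507 \left(- \frac{1615}{6070928734}\right) = - \frac{523322985}{466994518}$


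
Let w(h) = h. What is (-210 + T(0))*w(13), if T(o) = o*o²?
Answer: -2730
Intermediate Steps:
T(o) = o³
(-210 + T(0))*w(13) = (-210 + 0³)*13 = (-210 + 0)*13 = -210*13 = -2730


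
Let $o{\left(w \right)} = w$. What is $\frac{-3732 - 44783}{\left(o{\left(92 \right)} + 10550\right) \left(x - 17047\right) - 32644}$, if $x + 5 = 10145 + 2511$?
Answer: $\frac{48515}{46814876} \approx 0.0010363$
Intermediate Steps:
$x = 12651$ ($x = -5 + \left(10145 + 2511\right) = -5 + 12656 = 12651$)
$\frac{-3732 - 44783}{\left(o{\left(92 \right)} + 10550\right) \left(x - 17047\right) - 32644} = \frac{-3732 - 44783}{\left(92 + 10550\right) \left(12651 - 17047\right) - 32644} = - \frac{48515}{10642 \left(-4396\right) - 32644} = - \frac{48515}{-46782232 - 32644} = - \frac{48515}{-46814876} = \left(-48515\right) \left(- \frac{1}{46814876}\right) = \frac{48515}{46814876}$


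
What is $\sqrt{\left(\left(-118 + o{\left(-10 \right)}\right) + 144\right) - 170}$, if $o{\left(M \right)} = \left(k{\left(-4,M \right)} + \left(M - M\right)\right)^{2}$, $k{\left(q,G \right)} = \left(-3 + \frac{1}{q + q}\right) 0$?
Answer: $12 i \approx 12.0 i$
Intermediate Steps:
$k{\left(q,G \right)} = 0$ ($k{\left(q,G \right)} = \left(-3 + \frac{1}{2 q}\right) 0 = 0$)
$o{\left(M \right)} = 0$ ($o{\left(M \right)} = \left(0 + \left(M - M\right)\right)^{2} = \left(0 + 0\right)^{2} = 0^{2} = 0$)
$\sqrt{\left(\left(-118 + o{\left(-10 \right)}\right) + 144\right) - 170} = \sqrt{\left(\left(-118 + 0\right) + 144\right) - 170} = \sqrt{\left(-118 + 144\right) - 170} = \sqrt{26 - 170} = \sqrt{-144} = 12 i$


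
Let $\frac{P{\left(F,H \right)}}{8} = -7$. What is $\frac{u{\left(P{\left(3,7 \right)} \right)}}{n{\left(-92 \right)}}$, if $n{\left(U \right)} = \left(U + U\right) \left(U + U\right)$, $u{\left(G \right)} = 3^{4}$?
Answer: $\frac{81}{33856} \approx 0.0023925$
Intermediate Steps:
$P{\left(F,H \right)} = -56$ ($P{\left(F,H \right)} = 8 \left(-7\right) = -56$)
$u{\left(G \right)} = 81$
$n{\left(U \right)} = 4 U^{2}$ ($n{\left(U \right)} = 2 U 2 U = 4 U^{2}$)
$\frac{u{\left(P{\left(3,7 \right)} \right)}}{n{\left(-92 \right)}} = \frac{81}{4 \left(-92\right)^{2}} = \frac{81}{4 \cdot 8464} = \frac{81}{33856}$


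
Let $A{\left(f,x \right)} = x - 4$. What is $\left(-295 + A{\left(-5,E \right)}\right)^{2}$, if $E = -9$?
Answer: $94864$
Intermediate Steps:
$A{\left(f,x \right)} = -4 + x$
$\left(-295 + A{\left(-5,E \right)}\right)^{2} = \left(-295 - 13\right)^{2} = \left(-308\right)^{2} = 94864$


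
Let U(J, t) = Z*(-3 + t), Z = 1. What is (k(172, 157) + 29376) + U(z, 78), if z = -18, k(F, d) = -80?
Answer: 29371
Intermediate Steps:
U(J, t) = -3 + t (U(J, t) = 1*(-3 + t) = -3 + t)
(k(172, 157) + 29376) + U(z, 78) = (-80 + 29376) + (-3 + 78) = 29296 + 75 = 29371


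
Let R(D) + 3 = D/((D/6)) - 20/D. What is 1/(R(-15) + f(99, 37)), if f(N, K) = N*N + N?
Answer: 3/29713 ≈ 0.00010097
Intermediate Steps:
R(D) = 3 - 20/D (R(D) = -3 + (D/((D/6)) - 20/D) = -3 + (D*(6/D) - 20/D) = -3 + (6 - 20/D) = 3 - 20/D)
f(N, K) = N + N² (f(N, K) = N² + N = N + N²)
1/(R(-15) + f(99, 37)) = 1/((3 - 20/(-15)) + 99*(1 + 99)) = 1/((3 - 20*(-1/15)) + 99*100) = 1/((3 + 4/3) + 9900) = 1/(13/3 + 9900) = 1/(29713/3) = 3/29713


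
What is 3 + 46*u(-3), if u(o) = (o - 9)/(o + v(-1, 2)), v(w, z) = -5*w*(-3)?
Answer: 101/3 ≈ 33.667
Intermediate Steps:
v(w, z) = 15*w
u(o) = (-9 + o)/(-15 + o) (u(o) = (o - 9)/(o + 15*(-1)) = (-9 + o)/(o - 15) = (-9 + o)/(-15 + o))
3 + 46*u(-3) = 3 + 46*((-9 - 3)/(-15 - 3)) = 3 + 46*(-12/(-18)) = 3 + 46*(-1/18*(-12)) = 3 + 46*(2/3) = 3 + 92/3 = 101/3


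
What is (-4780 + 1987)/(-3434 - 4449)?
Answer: 2793/7883 ≈ 0.35431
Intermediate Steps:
(-4780 + 1987)/(-3434 - 4449) = -2793/(-7883) = -2793*(-1/7883) = 2793/7883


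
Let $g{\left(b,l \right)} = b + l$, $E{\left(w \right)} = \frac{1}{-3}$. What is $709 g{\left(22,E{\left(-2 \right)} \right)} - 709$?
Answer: $\frac{43958}{3} \approx 14653.0$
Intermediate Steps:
$E{\left(w \right)} = - \frac{1}{3}$
$709 g{\left(22,E{\left(-2 \right)} \right)} - 709 = 709 \left(22 - \frac{1}{3}\right) - 709 = 709 \cdot \frac{65}{3} - 709 = \frac{46085}{3} - 709 = \frac{43958}{3}$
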